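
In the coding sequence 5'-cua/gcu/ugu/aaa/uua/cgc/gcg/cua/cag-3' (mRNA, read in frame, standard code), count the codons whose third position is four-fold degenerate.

5

Codon 1 CUA (Leu): third position 4-fold.
Codon 2 GCU (Ala): third position 4-fold.
Codon 3 UGU (Cys): third position 2-fold.
Codon 4 AAA (Lys): third position 2-fold.
Codon 5 UUA (Leu): third position 2-fold.
Codon 6 CGC (Arg): third position 4-fold.
Codon 7 GCG (Ala): third position 4-fold.
Codon 8 CUA (Leu): third position 4-fold.
Codon 9 CAG (Gln): third position 2-fold.
Four-fold degenerate third positions: 5.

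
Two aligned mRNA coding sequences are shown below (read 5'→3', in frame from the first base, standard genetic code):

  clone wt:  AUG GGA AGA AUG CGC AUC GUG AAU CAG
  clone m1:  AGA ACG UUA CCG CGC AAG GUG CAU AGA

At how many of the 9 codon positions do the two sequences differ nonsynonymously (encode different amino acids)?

Codon 1: AUG Met / AGA Arg — nonsynonymous.
Codon 2: GGA Gly / ACG Thr — nonsynonymous.
Codon 3: AGA Arg / UUA Leu — nonsynonymous.
Codon 4: AUG Met / CCG Pro — nonsynonymous.
Codon 5: CGC Arg / CGC Arg — identical.
Codon 6: AUC Ile / AAG Lys — nonsynonymous.
Codon 7: GUG Val / GUG Val — identical.
Codon 8: AAU Asn / CAU His — nonsynonymous.
Codon 9: CAG Gln / AGA Arg — nonsynonymous.
Nonsynonymous differences: 7.

7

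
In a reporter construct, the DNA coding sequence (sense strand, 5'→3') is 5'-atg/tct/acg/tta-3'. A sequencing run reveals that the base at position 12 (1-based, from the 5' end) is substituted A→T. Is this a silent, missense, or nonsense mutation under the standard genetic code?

Position 12 falls in codon 4: TTA → Leu.
After the substitution the codon is TTT → Phe.
Leu ≠ Phe, so this is a missense mutation.

missense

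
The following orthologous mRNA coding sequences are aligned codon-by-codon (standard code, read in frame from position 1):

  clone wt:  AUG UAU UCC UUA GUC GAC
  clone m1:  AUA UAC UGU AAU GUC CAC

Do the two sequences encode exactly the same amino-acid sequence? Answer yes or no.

no

Codon 1: AUG Met / AUA Ile — nonsynonymous.
Codon 2: UAU Tyr / UAC Tyr — synonymous.
Codon 3: UCC Ser / UGU Cys — nonsynonymous.
Codon 4: UUA Leu / AAU Asn — nonsynonymous.
Codon 5: GUC Val / GUC Val — identical.
Codon 6: GAC Asp / CAC His — nonsynonymous.
Nonsynonymous differences: 4 → different protein.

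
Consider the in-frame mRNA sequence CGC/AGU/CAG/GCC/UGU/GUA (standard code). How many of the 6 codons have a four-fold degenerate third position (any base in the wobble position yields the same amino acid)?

Codon 1 CGC (Arg): third position 4-fold.
Codon 2 AGU (Ser): third position 2-fold.
Codon 3 CAG (Gln): third position 2-fold.
Codon 4 GCC (Ala): third position 4-fold.
Codon 5 UGU (Cys): third position 2-fold.
Codon 6 GUA (Val): third position 4-fold.
Four-fold degenerate third positions: 3.

3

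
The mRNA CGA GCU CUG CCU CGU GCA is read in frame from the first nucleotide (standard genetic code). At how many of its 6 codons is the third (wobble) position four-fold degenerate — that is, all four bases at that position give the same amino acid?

6

Codon 1 CGA (Arg): third position 4-fold.
Codon 2 GCU (Ala): third position 4-fold.
Codon 3 CUG (Leu): third position 4-fold.
Codon 4 CCU (Pro): third position 4-fold.
Codon 5 CGU (Arg): third position 4-fold.
Codon 6 GCA (Ala): third position 4-fold.
Four-fold degenerate third positions: 6.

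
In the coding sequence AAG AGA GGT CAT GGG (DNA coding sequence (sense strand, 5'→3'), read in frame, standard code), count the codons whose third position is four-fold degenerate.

2

Codon 1 AAG (Lys): third position 2-fold.
Codon 2 AGA (Arg): third position 2-fold.
Codon 3 GGT (Gly): third position 4-fold.
Codon 4 CAT (His): third position 2-fold.
Codon 5 GGG (Gly): third position 4-fold.
Four-fold degenerate third positions: 2.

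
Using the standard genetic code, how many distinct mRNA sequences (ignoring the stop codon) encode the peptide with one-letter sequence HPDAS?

384

His: 2 codons.
Pro: 4 codons.
Asp: 2 codons.
Ala: 4 codons.
Ser: 6 codons.
2 × 4 × 2 × 4 × 6 = 384.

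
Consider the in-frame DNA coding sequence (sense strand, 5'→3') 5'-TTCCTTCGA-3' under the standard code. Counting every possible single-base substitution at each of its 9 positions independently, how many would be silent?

Codon 1 (TTC, Phe): 1 synonymous substitution.
Codon 2 (CTT, Leu): 3 synonymous substitutions.
Codon 3 (CGA, Arg): 4 synonymous substitutions.
Total: 1 + 3 + 4 = 8.

8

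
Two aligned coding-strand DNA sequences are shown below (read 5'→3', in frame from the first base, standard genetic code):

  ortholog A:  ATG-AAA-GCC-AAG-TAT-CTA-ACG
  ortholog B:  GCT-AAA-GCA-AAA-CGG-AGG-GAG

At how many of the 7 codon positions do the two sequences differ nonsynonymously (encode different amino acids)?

Codon 1: ATG Met / GCT Ala — nonsynonymous.
Codon 2: AAA Lys / AAA Lys — identical.
Codon 3: GCC Ala / GCA Ala — synonymous.
Codon 4: AAG Lys / AAA Lys — synonymous.
Codon 5: TAT Tyr / CGG Arg — nonsynonymous.
Codon 6: CTA Leu / AGG Arg — nonsynonymous.
Codon 7: ACG Thr / GAG Glu — nonsynonymous.
Nonsynonymous differences: 4.

4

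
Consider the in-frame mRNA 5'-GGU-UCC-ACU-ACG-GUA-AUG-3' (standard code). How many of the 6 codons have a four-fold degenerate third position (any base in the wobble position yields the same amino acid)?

Codon 1 GGU (Gly): third position 4-fold.
Codon 2 UCC (Ser): third position 4-fold.
Codon 3 ACU (Thr): third position 4-fold.
Codon 4 ACG (Thr): third position 4-fold.
Codon 5 GUA (Val): third position 4-fold.
Codon 6 AUG (Met): third position 1-fold.
Four-fold degenerate third positions: 5.

5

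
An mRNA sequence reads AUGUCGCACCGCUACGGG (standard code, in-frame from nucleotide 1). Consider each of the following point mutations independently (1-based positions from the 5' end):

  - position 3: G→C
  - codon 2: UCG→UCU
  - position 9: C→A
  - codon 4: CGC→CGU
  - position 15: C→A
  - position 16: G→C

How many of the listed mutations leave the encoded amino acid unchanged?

2

Codon 1: AUG (Met) → AUC (Ile) — missense.
Codon 2: UCG (Ser) → UCU (Ser) — synonymous.
Codon 3: CAC (His) → CAA (Gln) — missense.
Codon 4: CGC (Arg) → CGU (Arg) — synonymous.
Codon 5: UAC (Tyr) → UAA (Stop) — nonsense.
Codon 6: GGG (Gly) → CGG (Arg) — missense.
Synonymous: 2 of 6.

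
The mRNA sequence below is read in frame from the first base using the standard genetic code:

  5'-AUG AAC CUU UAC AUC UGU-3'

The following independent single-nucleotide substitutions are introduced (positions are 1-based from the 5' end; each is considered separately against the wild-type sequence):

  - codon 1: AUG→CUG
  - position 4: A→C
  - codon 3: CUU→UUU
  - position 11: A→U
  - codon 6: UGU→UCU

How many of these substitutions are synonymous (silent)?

0

Codon 1: AUG (Met) → CUG (Leu) — missense.
Codon 2: AAC (Asn) → CAC (His) — missense.
Codon 3: CUU (Leu) → UUU (Phe) — missense.
Codon 4: UAC (Tyr) → UUC (Phe) — missense.
Codon 6: UGU (Cys) → UCU (Ser) — missense.
Synonymous: 0 of 5.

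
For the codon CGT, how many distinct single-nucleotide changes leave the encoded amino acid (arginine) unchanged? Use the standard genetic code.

Position 1: none → 0 synonymous.
Position 2: none → 0 synonymous.
Position 3: CGC, CGA, CGG → 3 synonymous.
Total: 0 + 0 + 3 = 3.

3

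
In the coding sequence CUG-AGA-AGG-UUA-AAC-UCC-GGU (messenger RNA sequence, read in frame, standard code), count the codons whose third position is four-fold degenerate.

Codon 1 CUG (Leu): third position 4-fold.
Codon 2 AGA (Arg): third position 2-fold.
Codon 3 AGG (Arg): third position 2-fold.
Codon 4 UUA (Leu): third position 2-fold.
Codon 5 AAC (Asn): third position 2-fold.
Codon 6 UCC (Ser): third position 4-fold.
Codon 7 GGU (Gly): third position 4-fold.
Four-fold degenerate third positions: 3.

3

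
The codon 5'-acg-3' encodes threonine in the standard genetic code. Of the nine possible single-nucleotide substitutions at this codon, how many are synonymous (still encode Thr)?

Position 1: none → 0 synonymous.
Position 2: none → 0 synonymous.
Position 3: ACU, ACC, ACA → 3 synonymous.
Total: 0 + 0 + 3 = 3.

3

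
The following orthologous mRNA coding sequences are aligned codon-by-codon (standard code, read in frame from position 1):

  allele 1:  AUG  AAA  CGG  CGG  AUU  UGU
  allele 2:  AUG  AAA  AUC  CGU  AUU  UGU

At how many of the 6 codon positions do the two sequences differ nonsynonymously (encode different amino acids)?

Codon 1: AUG Met / AUG Met — identical.
Codon 2: AAA Lys / AAA Lys — identical.
Codon 3: CGG Arg / AUC Ile — nonsynonymous.
Codon 4: CGG Arg / CGU Arg — synonymous.
Codon 5: AUU Ile / AUU Ile — identical.
Codon 6: UGU Cys / UGU Cys — identical.
Nonsynonymous differences: 1.

1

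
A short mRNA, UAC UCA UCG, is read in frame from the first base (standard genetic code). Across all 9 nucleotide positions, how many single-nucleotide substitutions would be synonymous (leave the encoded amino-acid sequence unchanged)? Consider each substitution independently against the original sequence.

7

Codon 1 (UAC, Tyr): 1 synonymous substitution.
Codon 2 (UCA, Ser): 3 synonymous substitutions.
Codon 3 (UCG, Ser): 3 synonymous substitutions.
Total: 1 + 3 + 3 = 7.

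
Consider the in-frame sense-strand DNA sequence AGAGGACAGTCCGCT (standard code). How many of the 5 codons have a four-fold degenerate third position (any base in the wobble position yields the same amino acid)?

Codon 1 AGA (Arg): third position 2-fold.
Codon 2 GGA (Gly): third position 4-fold.
Codon 3 CAG (Gln): third position 2-fold.
Codon 4 TCC (Ser): third position 4-fold.
Codon 5 GCT (Ala): third position 4-fold.
Four-fold degenerate third positions: 3.

3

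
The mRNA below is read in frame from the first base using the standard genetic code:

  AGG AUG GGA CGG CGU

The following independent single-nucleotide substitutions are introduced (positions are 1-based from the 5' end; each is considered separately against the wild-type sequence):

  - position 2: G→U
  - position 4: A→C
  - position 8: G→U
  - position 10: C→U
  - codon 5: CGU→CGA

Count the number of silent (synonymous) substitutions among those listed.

Codon 1: AGG (Arg) → AUG (Met) — missense.
Codon 2: AUG (Met) → CUG (Leu) — missense.
Codon 3: GGA (Gly) → GUA (Val) — missense.
Codon 4: CGG (Arg) → UGG (Trp) — missense.
Codon 5: CGU (Arg) → CGA (Arg) — synonymous.
Synonymous: 1 of 5.

1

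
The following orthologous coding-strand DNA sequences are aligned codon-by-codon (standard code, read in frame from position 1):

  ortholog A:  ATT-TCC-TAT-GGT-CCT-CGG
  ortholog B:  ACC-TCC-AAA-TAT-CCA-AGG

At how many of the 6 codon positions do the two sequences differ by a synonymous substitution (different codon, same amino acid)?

2

Codon 1: ATT Ile / ACC Thr — nonsynonymous.
Codon 2: TCC Ser / TCC Ser — identical.
Codon 3: TAT Tyr / AAA Lys — nonsynonymous.
Codon 4: GGT Gly / TAT Tyr — nonsynonymous.
Codon 5: CCT Pro / CCA Pro — synonymous.
Codon 6: CGG Arg / AGG Arg — synonymous.
Synonymous differences: 2.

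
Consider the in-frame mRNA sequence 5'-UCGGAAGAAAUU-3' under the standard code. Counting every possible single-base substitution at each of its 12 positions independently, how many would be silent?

Codon 1 (UCG, Ser): 3 synonymous substitutions.
Codon 2 (GAA, Glu): 1 synonymous substitution.
Codon 3 (GAA, Glu): 1 synonymous substitution.
Codon 4 (AUU, Ile): 2 synonymous substitutions.
Total: 3 + 1 + 1 + 2 = 7.

7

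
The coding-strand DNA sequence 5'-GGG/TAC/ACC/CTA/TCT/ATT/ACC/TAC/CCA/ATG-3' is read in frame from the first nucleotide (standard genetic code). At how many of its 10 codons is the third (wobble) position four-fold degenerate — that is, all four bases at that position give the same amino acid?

6

Codon 1 GGG (Gly): third position 4-fold.
Codon 2 TAC (Tyr): third position 2-fold.
Codon 3 ACC (Thr): third position 4-fold.
Codon 4 CTA (Leu): third position 4-fold.
Codon 5 TCT (Ser): third position 4-fold.
Codon 6 ATT (Ile): third position 3-fold.
Codon 7 ACC (Thr): third position 4-fold.
Codon 8 TAC (Tyr): third position 2-fold.
Codon 9 CCA (Pro): third position 4-fold.
Codon 10 ATG (Met): third position 1-fold.
Four-fold degenerate third positions: 6.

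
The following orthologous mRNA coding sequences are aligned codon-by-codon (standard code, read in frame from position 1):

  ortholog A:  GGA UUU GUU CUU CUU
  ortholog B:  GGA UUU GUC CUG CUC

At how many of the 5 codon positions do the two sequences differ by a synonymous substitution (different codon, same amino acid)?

Codon 1: GGA Gly / GGA Gly — identical.
Codon 2: UUU Phe / UUU Phe — identical.
Codon 3: GUU Val / GUC Val — synonymous.
Codon 4: CUU Leu / CUG Leu — synonymous.
Codon 5: CUU Leu / CUC Leu — synonymous.
Synonymous differences: 3.

3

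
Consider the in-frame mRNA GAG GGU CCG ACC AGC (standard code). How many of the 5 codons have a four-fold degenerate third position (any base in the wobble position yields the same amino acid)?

3

Codon 1 GAG (Glu): third position 2-fold.
Codon 2 GGU (Gly): third position 4-fold.
Codon 3 CCG (Pro): third position 4-fold.
Codon 4 ACC (Thr): third position 4-fold.
Codon 5 AGC (Ser): third position 2-fold.
Four-fold degenerate third positions: 3.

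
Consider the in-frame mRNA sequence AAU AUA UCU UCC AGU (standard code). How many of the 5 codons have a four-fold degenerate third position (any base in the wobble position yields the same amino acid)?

2

Codon 1 AAU (Asn): third position 2-fold.
Codon 2 AUA (Ile): third position 3-fold.
Codon 3 UCU (Ser): third position 4-fold.
Codon 4 UCC (Ser): third position 4-fold.
Codon 5 AGU (Ser): third position 2-fold.
Four-fold degenerate third positions: 2.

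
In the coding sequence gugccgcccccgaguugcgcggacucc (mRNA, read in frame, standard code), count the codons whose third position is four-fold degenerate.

6

Codon 1 GUG (Val): third position 4-fold.
Codon 2 CCG (Pro): third position 4-fold.
Codon 3 CCC (Pro): third position 4-fold.
Codon 4 CCG (Pro): third position 4-fold.
Codon 5 AGU (Ser): third position 2-fold.
Codon 6 UGC (Cys): third position 2-fold.
Codon 7 GCG (Ala): third position 4-fold.
Codon 8 GAC (Asp): third position 2-fold.
Codon 9 UCC (Ser): third position 4-fold.
Four-fold degenerate third positions: 6.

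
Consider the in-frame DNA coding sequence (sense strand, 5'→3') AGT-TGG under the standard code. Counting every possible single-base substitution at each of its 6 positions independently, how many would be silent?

Codon 1 (AGT, Ser): 1 synonymous substitution.
Codon 2 (TGG, Trp): 0 synonymous substitutions.
Total: 1 + 0 = 1.

1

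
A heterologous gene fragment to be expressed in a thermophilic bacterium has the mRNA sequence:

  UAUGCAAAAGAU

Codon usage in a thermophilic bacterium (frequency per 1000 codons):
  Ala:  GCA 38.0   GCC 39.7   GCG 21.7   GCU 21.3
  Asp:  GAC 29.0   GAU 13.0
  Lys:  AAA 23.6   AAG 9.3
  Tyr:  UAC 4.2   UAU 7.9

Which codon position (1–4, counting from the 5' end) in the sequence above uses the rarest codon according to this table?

1

Codon 1 UAU (Tyr): 7.9 per 1000.
Codon 2 GCA (Ala): 38.0 per 1000.
Codon 3 AAA (Lys): 23.6 per 1000.
Codon 4 GAU (Asp): 13.0 per 1000.
Lowest frequency is 7.9 at codon 1.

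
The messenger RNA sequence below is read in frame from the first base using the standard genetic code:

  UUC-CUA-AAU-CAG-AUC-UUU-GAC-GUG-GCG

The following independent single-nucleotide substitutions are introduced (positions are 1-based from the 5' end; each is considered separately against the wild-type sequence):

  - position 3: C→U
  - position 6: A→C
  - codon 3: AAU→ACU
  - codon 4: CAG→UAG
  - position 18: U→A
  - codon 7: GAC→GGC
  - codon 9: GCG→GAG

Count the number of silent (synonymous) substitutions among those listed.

Codon 1: UUC (Phe) → UUU (Phe) — synonymous.
Codon 2: CUA (Leu) → CUC (Leu) — synonymous.
Codon 3: AAU (Asn) → ACU (Thr) — missense.
Codon 4: CAG (Gln) → UAG (Stop) — nonsense.
Codon 6: UUU (Phe) → UUA (Leu) — missense.
Codon 7: GAC (Asp) → GGC (Gly) — missense.
Codon 9: GCG (Ala) → GAG (Glu) — missense.
Synonymous: 2 of 7.

2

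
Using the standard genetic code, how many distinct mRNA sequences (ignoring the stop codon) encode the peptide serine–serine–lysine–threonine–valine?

Ser: 6 codons.
Ser: 6 codons.
Lys: 2 codons.
Thr: 4 codons.
Val: 4 codons.
6 × 6 × 2 × 4 × 4 = 1152.

1152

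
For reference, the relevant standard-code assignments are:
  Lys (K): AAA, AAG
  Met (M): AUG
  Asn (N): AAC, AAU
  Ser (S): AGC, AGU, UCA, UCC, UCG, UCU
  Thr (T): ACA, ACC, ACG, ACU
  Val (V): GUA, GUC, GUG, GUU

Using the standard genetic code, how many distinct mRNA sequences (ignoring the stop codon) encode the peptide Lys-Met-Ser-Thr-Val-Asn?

Lys: 2 codons.
Met: 1 codon.
Ser: 6 codons.
Thr: 4 codons.
Val: 4 codons.
Asn: 2 codons.
2 × 1 × 6 × 4 × 4 × 2 = 384.

384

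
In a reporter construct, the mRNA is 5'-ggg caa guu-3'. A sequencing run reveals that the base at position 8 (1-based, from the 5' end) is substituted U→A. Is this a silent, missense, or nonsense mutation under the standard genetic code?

Position 8 falls in codon 3: GUU → Val.
After the substitution the codon is GAU → Asp.
Val ≠ Asp, so this is a missense mutation.

missense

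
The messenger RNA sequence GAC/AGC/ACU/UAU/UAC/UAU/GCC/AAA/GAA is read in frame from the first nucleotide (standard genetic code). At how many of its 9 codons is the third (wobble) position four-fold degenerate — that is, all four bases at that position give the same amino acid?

2

Codon 1 GAC (Asp): third position 2-fold.
Codon 2 AGC (Ser): third position 2-fold.
Codon 3 ACU (Thr): third position 4-fold.
Codon 4 UAU (Tyr): third position 2-fold.
Codon 5 UAC (Tyr): third position 2-fold.
Codon 6 UAU (Tyr): third position 2-fold.
Codon 7 GCC (Ala): third position 4-fold.
Codon 8 AAA (Lys): third position 2-fold.
Codon 9 GAA (Glu): third position 2-fold.
Four-fold degenerate third positions: 2.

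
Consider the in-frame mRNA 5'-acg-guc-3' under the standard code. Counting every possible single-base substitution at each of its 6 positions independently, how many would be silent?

Codon 1 (ACG, Thr): 3 synonymous substitutions.
Codon 2 (GUC, Val): 3 synonymous substitutions.
Total: 3 + 3 = 6.

6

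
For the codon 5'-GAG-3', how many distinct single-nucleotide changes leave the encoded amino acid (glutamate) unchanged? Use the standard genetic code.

Position 1: none → 0 synonymous.
Position 2: none → 0 synonymous.
Position 3: GAA → 1 synonymous.
Total: 0 + 0 + 1 = 1.

1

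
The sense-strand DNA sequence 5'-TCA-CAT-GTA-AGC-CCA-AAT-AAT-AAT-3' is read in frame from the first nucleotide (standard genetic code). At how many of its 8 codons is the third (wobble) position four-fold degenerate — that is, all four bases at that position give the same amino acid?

3

Codon 1 TCA (Ser): third position 4-fold.
Codon 2 CAT (His): third position 2-fold.
Codon 3 GTA (Val): third position 4-fold.
Codon 4 AGC (Ser): third position 2-fold.
Codon 5 CCA (Pro): third position 4-fold.
Codon 6 AAT (Asn): third position 2-fold.
Codon 7 AAT (Asn): third position 2-fold.
Codon 8 AAT (Asn): third position 2-fold.
Four-fold degenerate third positions: 3.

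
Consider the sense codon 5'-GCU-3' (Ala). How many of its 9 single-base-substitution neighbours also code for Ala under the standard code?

Position 1: none → 0 synonymous.
Position 2: none → 0 synonymous.
Position 3: GCC, GCA, GCG → 3 synonymous.
Total: 0 + 0 + 3 = 3.

3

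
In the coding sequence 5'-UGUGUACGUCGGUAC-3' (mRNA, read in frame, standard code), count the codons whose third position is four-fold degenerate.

Codon 1 UGU (Cys): third position 2-fold.
Codon 2 GUA (Val): third position 4-fold.
Codon 3 CGU (Arg): third position 4-fold.
Codon 4 CGG (Arg): third position 4-fold.
Codon 5 UAC (Tyr): third position 2-fold.
Four-fold degenerate third positions: 3.

3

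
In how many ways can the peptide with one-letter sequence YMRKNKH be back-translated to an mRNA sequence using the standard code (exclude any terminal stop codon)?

192

Tyr: 2 codons.
Met: 1 codon.
Arg: 6 codons.
Lys: 2 codons.
Asn: 2 codons.
Lys: 2 codons.
His: 2 codons.
2 × 1 × 6 × 2 × 2 × 2 × 2 = 192.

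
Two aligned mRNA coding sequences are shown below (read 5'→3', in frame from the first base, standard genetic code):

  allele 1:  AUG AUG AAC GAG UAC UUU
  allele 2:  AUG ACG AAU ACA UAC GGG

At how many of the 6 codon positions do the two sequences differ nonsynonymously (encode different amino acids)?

Codon 1: AUG Met / AUG Met — identical.
Codon 2: AUG Met / ACG Thr — nonsynonymous.
Codon 3: AAC Asn / AAU Asn — synonymous.
Codon 4: GAG Glu / ACA Thr — nonsynonymous.
Codon 5: UAC Tyr / UAC Tyr — identical.
Codon 6: UUU Phe / GGG Gly — nonsynonymous.
Nonsynonymous differences: 3.

3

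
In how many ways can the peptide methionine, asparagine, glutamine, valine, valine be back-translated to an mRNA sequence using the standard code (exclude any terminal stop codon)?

Met: 1 codon.
Asn: 2 codons.
Gln: 2 codons.
Val: 4 codons.
Val: 4 codons.
1 × 2 × 2 × 4 × 4 = 64.

64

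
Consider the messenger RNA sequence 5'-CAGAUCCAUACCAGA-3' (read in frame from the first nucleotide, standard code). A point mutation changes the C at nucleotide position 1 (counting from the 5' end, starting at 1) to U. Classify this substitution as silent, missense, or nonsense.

nonsense

Position 1 falls in codon 1: CAG → Gln.
After the substitution the codon is UAG → Stop.
The new codon is a stop codon, so this is a nonsense mutation.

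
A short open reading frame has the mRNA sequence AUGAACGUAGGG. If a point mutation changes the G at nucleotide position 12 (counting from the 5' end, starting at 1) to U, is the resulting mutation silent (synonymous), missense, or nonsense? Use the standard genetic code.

silent

Position 12 falls in codon 4: GGG → Gly.
After the substitution the codon is GGU → Gly.
Both encode Gly, so the change is synonymous.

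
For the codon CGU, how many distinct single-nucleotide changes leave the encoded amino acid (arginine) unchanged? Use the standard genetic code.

3

Position 1: none → 0 synonymous.
Position 2: none → 0 synonymous.
Position 3: CGC, CGA, CGG → 3 synonymous.
Total: 0 + 0 + 3 = 3.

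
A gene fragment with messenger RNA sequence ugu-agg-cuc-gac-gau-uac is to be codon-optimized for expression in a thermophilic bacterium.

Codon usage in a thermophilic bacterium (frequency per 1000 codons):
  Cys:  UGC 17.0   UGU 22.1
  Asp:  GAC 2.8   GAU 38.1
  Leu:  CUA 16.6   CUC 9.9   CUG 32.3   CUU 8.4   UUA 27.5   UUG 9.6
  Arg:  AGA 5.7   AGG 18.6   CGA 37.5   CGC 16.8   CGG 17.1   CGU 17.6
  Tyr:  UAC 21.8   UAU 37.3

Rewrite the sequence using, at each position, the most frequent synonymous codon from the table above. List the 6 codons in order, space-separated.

UGU CGA CUG GAU GAU UAU

Codon 1 (Cys): best is UGU at 22.1.
Codon 2 (Arg): best is CGA at 37.5.
Codon 3 (Leu): best is CUG at 32.3.
Codon 4 (Asp): best is GAU at 38.1.
Codon 5 (Asp): best is GAU at 38.1.
Codon 6 (Tyr): best is UAU at 37.3.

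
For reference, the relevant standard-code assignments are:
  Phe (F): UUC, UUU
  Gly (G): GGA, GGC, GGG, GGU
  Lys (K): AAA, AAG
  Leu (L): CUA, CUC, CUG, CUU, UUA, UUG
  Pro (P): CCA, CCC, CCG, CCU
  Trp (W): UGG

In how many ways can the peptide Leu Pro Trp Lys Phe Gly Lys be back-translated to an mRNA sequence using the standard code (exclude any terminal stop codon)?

768

Leu: 6 codons.
Pro: 4 codons.
Trp: 1 codon.
Lys: 2 codons.
Phe: 2 codons.
Gly: 4 codons.
Lys: 2 codons.
6 × 4 × 1 × 2 × 2 × 4 × 2 = 768.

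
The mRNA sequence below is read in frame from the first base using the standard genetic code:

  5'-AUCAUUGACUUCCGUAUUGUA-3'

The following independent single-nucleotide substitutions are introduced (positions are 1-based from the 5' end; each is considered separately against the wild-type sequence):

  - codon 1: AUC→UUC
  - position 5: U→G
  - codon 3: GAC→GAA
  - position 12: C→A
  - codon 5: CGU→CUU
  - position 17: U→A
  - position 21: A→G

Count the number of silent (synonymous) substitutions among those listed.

Codon 1: AUC (Ile) → UUC (Phe) — missense.
Codon 2: AUU (Ile) → AGU (Ser) — missense.
Codon 3: GAC (Asp) → GAA (Glu) — missense.
Codon 4: UUC (Phe) → UUA (Leu) — missense.
Codon 5: CGU (Arg) → CUU (Leu) — missense.
Codon 6: AUU (Ile) → AAU (Asn) — missense.
Codon 7: GUA (Val) → GUG (Val) — synonymous.
Synonymous: 1 of 7.

1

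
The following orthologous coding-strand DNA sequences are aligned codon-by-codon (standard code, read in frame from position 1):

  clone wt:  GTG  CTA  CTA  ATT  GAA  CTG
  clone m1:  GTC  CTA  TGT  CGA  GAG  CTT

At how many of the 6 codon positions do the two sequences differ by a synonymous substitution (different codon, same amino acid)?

Codon 1: GTG Val / GTC Val — synonymous.
Codon 2: CTA Leu / CTA Leu — identical.
Codon 3: CTA Leu / TGT Cys — nonsynonymous.
Codon 4: ATT Ile / CGA Arg — nonsynonymous.
Codon 5: GAA Glu / GAG Glu — synonymous.
Codon 6: CTG Leu / CTT Leu — synonymous.
Synonymous differences: 3.

3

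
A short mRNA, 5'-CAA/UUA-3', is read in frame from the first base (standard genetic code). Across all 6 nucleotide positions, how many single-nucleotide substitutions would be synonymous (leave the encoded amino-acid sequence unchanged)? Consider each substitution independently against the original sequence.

3

Codon 1 (CAA, Gln): 1 synonymous substitution.
Codon 2 (UUA, Leu): 2 synonymous substitutions.
Total: 1 + 2 = 3.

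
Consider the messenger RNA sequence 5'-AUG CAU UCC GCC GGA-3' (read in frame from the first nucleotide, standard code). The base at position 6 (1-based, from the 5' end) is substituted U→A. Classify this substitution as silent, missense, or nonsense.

missense

Position 6 falls in codon 2: CAU → His.
After the substitution the codon is CAA → Gln.
His ≠ Gln, so this is a missense mutation.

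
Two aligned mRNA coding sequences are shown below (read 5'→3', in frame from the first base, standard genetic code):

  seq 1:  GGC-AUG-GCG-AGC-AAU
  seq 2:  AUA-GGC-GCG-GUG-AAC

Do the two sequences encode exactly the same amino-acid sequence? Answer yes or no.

Codon 1: GGC Gly / AUA Ile — nonsynonymous.
Codon 2: AUG Met / GGC Gly — nonsynonymous.
Codon 3: GCG Ala / GCG Ala — identical.
Codon 4: AGC Ser / GUG Val — nonsynonymous.
Codon 5: AAU Asn / AAC Asn — synonymous.
Nonsynonymous differences: 3 → different protein.

no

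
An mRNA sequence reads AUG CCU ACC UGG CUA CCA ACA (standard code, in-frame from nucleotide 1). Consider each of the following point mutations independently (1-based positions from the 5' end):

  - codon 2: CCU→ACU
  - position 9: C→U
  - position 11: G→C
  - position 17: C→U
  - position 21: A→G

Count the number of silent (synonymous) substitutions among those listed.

2

Codon 2: CCU (Pro) → ACU (Thr) — missense.
Codon 3: ACC (Thr) → ACU (Thr) — synonymous.
Codon 4: UGG (Trp) → UCG (Ser) — missense.
Codon 6: CCA (Pro) → CUA (Leu) — missense.
Codon 7: ACA (Thr) → ACG (Thr) — synonymous.
Synonymous: 2 of 5.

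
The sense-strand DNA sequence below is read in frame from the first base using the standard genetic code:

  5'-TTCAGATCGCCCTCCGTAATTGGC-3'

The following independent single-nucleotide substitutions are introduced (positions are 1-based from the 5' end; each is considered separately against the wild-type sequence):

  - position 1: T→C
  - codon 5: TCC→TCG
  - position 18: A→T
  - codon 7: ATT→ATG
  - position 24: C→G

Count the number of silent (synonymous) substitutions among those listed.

Codon 1: TTC (Phe) → CTC (Leu) — missense.
Codon 5: TCC (Ser) → TCG (Ser) — synonymous.
Codon 6: GTA (Val) → GTT (Val) — synonymous.
Codon 7: ATT (Ile) → ATG (Met) — missense.
Codon 8: GGC (Gly) → GGG (Gly) — synonymous.
Synonymous: 3 of 5.

3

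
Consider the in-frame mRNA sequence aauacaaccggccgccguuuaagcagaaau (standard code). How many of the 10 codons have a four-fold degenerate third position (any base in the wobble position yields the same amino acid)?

5

Codon 1 AAU (Asn): third position 2-fold.
Codon 2 ACA (Thr): third position 4-fold.
Codon 3 ACC (Thr): third position 4-fold.
Codon 4 GGC (Gly): third position 4-fold.
Codon 5 CGC (Arg): third position 4-fold.
Codon 6 CGU (Arg): third position 4-fold.
Codon 7 UUA (Leu): third position 2-fold.
Codon 8 AGC (Ser): third position 2-fold.
Codon 9 AGA (Arg): third position 2-fold.
Codon 10 AAU (Asn): third position 2-fold.
Four-fold degenerate third positions: 5.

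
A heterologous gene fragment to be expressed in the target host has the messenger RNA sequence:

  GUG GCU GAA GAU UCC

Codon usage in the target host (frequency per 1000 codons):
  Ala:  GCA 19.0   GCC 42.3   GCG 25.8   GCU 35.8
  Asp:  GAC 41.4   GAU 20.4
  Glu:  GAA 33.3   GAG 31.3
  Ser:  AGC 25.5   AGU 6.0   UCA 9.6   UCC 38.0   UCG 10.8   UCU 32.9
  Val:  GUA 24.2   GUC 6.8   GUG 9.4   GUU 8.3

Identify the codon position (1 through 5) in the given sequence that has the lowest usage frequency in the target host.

Codon 1 GUG (Val): 9.4 per 1000.
Codon 2 GCU (Ala): 35.8 per 1000.
Codon 3 GAA (Glu): 33.3 per 1000.
Codon 4 GAU (Asp): 20.4 per 1000.
Codon 5 UCC (Ser): 38.0 per 1000.
Lowest frequency is 9.4 at codon 1.

1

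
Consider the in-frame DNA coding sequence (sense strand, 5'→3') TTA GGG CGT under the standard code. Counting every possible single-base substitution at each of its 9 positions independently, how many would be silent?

8

Codon 1 (TTA, Leu): 2 synonymous substitutions.
Codon 2 (GGG, Gly): 3 synonymous substitutions.
Codon 3 (CGT, Arg): 3 synonymous substitutions.
Total: 2 + 3 + 3 = 8.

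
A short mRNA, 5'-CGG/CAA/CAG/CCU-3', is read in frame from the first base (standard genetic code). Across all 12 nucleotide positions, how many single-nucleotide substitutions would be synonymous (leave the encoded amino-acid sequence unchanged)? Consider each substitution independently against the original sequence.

9

Codon 1 (CGG, Arg): 4 synonymous substitutions.
Codon 2 (CAA, Gln): 1 synonymous substitution.
Codon 3 (CAG, Gln): 1 synonymous substitution.
Codon 4 (CCU, Pro): 3 synonymous substitutions.
Total: 4 + 1 + 1 + 3 = 9.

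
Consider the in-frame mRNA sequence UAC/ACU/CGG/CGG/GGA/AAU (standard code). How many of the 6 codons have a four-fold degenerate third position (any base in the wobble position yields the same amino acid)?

Codon 1 UAC (Tyr): third position 2-fold.
Codon 2 ACU (Thr): third position 4-fold.
Codon 3 CGG (Arg): third position 4-fold.
Codon 4 CGG (Arg): third position 4-fold.
Codon 5 GGA (Gly): third position 4-fold.
Codon 6 AAU (Asn): third position 2-fold.
Four-fold degenerate third positions: 4.

4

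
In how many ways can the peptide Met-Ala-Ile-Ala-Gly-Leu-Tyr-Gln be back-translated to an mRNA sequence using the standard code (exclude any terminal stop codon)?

4608

Met: 1 codon.
Ala: 4 codons.
Ile: 3 codons.
Ala: 4 codons.
Gly: 4 codons.
Leu: 6 codons.
Tyr: 2 codons.
Gln: 2 codons.
1 × 4 × 3 × 4 × 4 × 6 × 2 × 2 = 4608.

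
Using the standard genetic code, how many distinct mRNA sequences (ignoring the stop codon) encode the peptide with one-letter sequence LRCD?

144

Leu: 6 codons.
Arg: 6 codons.
Cys: 2 codons.
Asp: 2 codons.
6 × 6 × 2 × 2 = 144.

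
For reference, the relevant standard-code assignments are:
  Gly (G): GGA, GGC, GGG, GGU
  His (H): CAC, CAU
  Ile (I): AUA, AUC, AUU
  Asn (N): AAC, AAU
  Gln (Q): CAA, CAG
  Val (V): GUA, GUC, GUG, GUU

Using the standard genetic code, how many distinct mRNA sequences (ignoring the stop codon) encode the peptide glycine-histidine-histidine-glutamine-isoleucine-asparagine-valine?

768

Gly: 4 codons.
His: 2 codons.
His: 2 codons.
Gln: 2 codons.
Ile: 3 codons.
Asn: 2 codons.
Val: 4 codons.
4 × 2 × 2 × 2 × 3 × 2 × 4 = 768.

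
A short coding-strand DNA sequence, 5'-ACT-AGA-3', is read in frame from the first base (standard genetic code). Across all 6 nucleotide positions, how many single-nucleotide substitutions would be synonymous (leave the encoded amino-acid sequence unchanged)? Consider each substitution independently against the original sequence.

5

Codon 1 (ACT, Thr): 3 synonymous substitutions.
Codon 2 (AGA, Arg): 2 synonymous substitutions.
Total: 3 + 2 = 5.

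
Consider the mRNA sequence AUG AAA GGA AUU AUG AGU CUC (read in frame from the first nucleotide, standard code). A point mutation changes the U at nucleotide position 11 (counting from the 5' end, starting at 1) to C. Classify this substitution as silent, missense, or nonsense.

missense

Position 11 falls in codon 4: AUU → Ile.
After the substitution the codon is ACU → Thr.
Ile ≠ Thr, so this is a missense mutation.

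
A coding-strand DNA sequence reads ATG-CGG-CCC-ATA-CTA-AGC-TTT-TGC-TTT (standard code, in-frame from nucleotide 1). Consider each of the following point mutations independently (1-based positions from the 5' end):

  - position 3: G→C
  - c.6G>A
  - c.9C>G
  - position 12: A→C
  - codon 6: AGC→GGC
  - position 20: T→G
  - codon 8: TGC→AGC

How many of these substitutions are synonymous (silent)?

3

Codon 1: ATG (Met) → ATC (Ile) — missense.
Codon 2: CGG (Arg) → CGA (Arg) — synonymous.
Codon 3: CCC (Pro) → CCG (Pro) — synonymous.
Codon 4: ATA (Ile) → ATC (Ile) — synonymous.
Codon 6: AGC (Ser) → GGC (Gly) — missense.
Codon 7: TTT (Phe) → TGT (Cys) — missense.
Codon 8: TGC (Cys) → AGC (Ser) — missense.
Synonymous: 3 of 7.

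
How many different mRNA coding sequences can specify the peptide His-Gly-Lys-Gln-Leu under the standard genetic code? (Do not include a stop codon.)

192

His: 2 codons.
Gly: 4 codons.
Lys: 2 codons.
Gln: 2 codons.
Leu: 6 codons.
2 × 4 × 2 × 2 × 6 = 192.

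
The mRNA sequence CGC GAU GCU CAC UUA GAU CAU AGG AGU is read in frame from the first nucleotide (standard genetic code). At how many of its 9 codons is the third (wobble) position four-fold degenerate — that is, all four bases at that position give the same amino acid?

Codon 1 CGC (Arg): third position 4-fold.
Codon 2 GAU (Asp): third position 2-fold.
Codon 3 GCU (Ala): third position 4-fold.
Codon 4 CAC (His): third position 2-fold.
Codon 5 UUA (Leu): third position 2-fold.
Codon 6 GAU (Asp): third position 2-fold.
Codon 7 CAU (His): third position 2-fold.
Codon 8 AGG (Arg): third position 2-fold.
Codon 9 AGU (Ser): third position 2-fold.
Four-fold degenerate third positions: 2.

2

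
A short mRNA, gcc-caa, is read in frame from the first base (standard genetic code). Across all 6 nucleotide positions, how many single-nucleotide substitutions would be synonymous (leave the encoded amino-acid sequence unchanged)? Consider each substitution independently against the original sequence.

Codon 1 (GCC, Ala): 3 synonymous substitutions.
Codon 2 (CAA, Gln): 1 synonymous substitution.
Total: 3 + 1 = 4.

4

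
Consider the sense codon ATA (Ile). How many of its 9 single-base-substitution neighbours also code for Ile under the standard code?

2

Position 1: none → 0 synonymous.
Position 2: none → 0 synonymous.
Position 3: ATT, ATC → 2 synonymous.
Total: 0 + 0 + 2 = 2.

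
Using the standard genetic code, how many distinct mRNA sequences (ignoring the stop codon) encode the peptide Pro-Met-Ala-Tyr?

Pro: 4 codons.
Met: 1 codon.
Ala: 4 codons.
Tyr: 2 codons.
4 × 1 × 4 × 2 = 32.

32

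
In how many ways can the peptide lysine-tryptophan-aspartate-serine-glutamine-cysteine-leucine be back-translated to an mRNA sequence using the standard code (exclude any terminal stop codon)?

Lys: 2 codons.
Trp: 1 codon.
Asp: 2 codons.
Ser: 6 codons.
Gln: 2 codons.
Cys: 2 codons.
Leu: 6 codons.
2 × 1 × 2 × 6 × 2 × 2 × 6 = 576.

576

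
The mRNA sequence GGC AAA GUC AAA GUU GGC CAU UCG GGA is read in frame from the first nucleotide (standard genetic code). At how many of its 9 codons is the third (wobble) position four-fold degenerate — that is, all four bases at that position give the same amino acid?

Codon 1 GGC (Gly): third position 4-fold.
Codon 2 AAA (Lys): third position 2-fold.
Codon 3 GUC (Val): third position 4-fold.
Codon 4 AAA (Lys): third position 2-fold.
Codon 5 GUU (Val): third position 4-fold.
Codon 6 GGC (Gly): third position 4-fold.
Codon 7 CAU (His): third position 2-fold.
Codon 8 UCG (Ser): third position 4-fold.
Codon 9 GGA (Gly): third position 4-fold.
Four-fold degenerate third positions: 6.

6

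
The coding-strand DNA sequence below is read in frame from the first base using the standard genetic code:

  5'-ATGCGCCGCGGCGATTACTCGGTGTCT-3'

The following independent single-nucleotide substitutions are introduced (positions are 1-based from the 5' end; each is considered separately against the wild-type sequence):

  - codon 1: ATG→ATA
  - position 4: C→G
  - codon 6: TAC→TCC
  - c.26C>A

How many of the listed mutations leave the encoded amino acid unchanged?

0

Codon 1: ATG (Met) → ATA (Ile) — missense.
Codon 2: CGC (Arg) → GGC (Gly) — missense.
Codon 6: TAC (Tyr) → TCC (Ser) — missense.
Codon 9: TCT (Ser) → TAT (Tyr) — missense.
Synonymous: 0 of 4.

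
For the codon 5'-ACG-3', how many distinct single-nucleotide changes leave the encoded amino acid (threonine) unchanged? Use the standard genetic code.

3

Position 1: none → 0 synonymous.
Position 2: none → 0 synonymous.
Position 3: ACT, ACC, ACA → 3 synonymous.
Total: 0 + 0 + 3 = 3.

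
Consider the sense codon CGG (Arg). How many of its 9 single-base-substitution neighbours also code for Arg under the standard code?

4

Position 1: AGG → 1 synonymous.
Position 2: none → 0 synonymous.
Position 3: CGT, CGC, CGA → 3 synonymous.
Total: 1 + 0 + 3 = 4.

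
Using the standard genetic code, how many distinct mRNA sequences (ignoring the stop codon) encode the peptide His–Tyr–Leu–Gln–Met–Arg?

His: 2 codons.
Tyr: 2 codons.
Leu: 6 codons.
Gln: 2 codons.
Met: 1 codon.
Arg: 6 codons.
2 × 2 × 6 × 2 × 1 × 6 = 288.

288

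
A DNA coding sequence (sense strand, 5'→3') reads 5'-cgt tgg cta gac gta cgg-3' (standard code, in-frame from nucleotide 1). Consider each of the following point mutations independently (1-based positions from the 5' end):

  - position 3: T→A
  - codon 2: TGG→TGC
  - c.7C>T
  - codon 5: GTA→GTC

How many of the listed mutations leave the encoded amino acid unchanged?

3

Codon 1: CGT (Arg) → CGA (Arg) — synonymous.
Codon 2: TGG (Trp) → TGC (Cys) — missense.
Codon 3: CTA (Leu) → TTA (Leu) — synonymous.
Codon 5: GTA (Val) → GTC (Val) — synonymous.
Synonymous: 3 of 4.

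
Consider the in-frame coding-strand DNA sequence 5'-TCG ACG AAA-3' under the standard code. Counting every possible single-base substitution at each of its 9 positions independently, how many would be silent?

7

Codon 1 (TCG, Ser): 3 synonymous substitutions.
Codon 2 (ACG, Thr): 3 synonymous substitutions.
Codon 3 (AAA, Lys): 1 synonymous substitution.
Total: 3 + 3 + 1 = 7.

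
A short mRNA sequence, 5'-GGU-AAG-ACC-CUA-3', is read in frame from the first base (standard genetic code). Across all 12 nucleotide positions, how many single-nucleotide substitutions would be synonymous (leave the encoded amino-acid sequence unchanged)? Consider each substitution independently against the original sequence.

11

Codon 1 (GGU, Gly): 3 synonymous substitutions.
Codon 2 (AAG, Lys): 1 synonymous substitution.
Codon 3 (ACC, Thr): 3 synonymous substitutions.
Codon 4 (CUA, Leu): 4 synonymous substitutions.
Total: 3 + 1 + 3 + 4 = 11.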